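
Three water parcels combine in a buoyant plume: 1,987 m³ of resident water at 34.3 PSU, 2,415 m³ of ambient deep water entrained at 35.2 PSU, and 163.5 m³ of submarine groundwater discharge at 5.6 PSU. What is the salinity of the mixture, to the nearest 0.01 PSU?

Weighted by volume,
salt = 1,987×34.3 + 2,415×35.2 + 163.5×5.6 = 68,154.1 + 85,008 + 915.6 = 154,077.7
volume = 1,987 + 2,415 + 163.5 = 4,565.5 m³
S = 154,077.7 / 4,565.5 = 33.7483 PSU

33.75 PSU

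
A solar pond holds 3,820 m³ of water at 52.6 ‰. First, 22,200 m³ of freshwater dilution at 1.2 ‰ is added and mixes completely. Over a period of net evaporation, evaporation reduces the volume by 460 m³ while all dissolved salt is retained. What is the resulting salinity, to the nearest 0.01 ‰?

After mixing: salt = 3,820×52.6 + 22,200×1.2 = 227,572; volume = 26,020 m³
After evaporation: salt unchanged = 227,572; volume = 26,020 − 460 = 25,560 m³
S = 227,572 / 25,560 = 8.9034 ‰

8.90 ‰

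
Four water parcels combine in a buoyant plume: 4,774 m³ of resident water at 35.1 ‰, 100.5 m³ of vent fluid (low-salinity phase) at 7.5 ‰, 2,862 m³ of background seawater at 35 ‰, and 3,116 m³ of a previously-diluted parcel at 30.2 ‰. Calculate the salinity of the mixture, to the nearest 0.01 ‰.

33.41 ‰

Conserving salt mass:
salt = 4,774×35.1 + 100.5×7.5 + 2,862×35 + 3,116×30.2 = 167,567.4 + 753.75 + 100,170 + 94,103.2 = 362,594.35
volume = 4,774 + 100.5 + 2,862 + 3,116 = 10,852.5 m³
S = 362,594.35 / 10,852.5 = 33.4111 ‰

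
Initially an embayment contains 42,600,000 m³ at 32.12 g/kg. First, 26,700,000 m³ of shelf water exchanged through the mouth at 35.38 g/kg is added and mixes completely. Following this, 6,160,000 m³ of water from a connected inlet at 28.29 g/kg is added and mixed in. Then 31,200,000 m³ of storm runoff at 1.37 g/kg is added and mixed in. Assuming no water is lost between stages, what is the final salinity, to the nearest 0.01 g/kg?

Mass of salt is conserved:
Initial salt = 42,600,000×32.12 = 1,368,312,000
After stage 1: salt = 1,368,312,000 + 26,700,000×35.38 = 2,312,958,000; volume = 69,300,000 m³; S = 33.376 g/kg
After stage 2: salt = 2,312,958,000 + 6,160,000×28.29 = 2,487,224,400; volume = 75,460,000 m³; S = 32.961 g/kg
After stage 3: salt = 2,487,224,400 + 31,200,000×1.37 = 2,529,968,400; volume = 106,660,000 m³
S = 2,529,968,400 / 106,660,000 = 23.7199 g/kg

23.72 g/kg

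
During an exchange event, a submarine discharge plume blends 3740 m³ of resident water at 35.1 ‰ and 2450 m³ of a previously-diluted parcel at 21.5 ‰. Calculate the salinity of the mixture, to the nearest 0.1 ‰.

29.7 ‰

Mass of salt is conserved:
salt = 3,740×35.1 + 2,450×21.5 = 131,274 + 52,675 = 183,949
volume = 3,740 + 2,450 = 6,190 m³
S = 183,949 / 6,190 = 29.717 ‰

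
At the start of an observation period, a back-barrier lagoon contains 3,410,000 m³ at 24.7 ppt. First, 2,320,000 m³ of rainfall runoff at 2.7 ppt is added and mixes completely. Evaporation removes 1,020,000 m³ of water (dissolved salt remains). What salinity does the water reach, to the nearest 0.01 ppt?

19.21 ppt

After mixing: salt = 3,410,000×24.7 + 2,320,000×2.7 = 90,491,000; volume = 5,730,000 m³
After evaporation: salt unchanged = 90,491,000; volume = 5,730,000 − 1,020,000 = 4,710,000 m³
S = 90,491,000 / 4,710,000 = 19.2125 ppt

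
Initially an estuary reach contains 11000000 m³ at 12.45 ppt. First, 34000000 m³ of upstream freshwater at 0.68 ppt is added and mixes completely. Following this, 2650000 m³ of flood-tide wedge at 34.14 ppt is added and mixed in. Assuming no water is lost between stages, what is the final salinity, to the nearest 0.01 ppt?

Mass of salt is conserved:
Initial salt = 11,000,000×12.45 = 136,950,000
After stage 1: salt = 136,950,000 + 34,000,000×0.68 = 160,070,000; volume = 45,000,000 m³; S = 3.557 ppt
After stage 2: salt = 160,070,000 + 2,650,000×34.14 = 250,541,000; volume = 47,650,000 m³
S = 250,541,000 / 47,650,000 = 5.2579 ppt

5.26 ppt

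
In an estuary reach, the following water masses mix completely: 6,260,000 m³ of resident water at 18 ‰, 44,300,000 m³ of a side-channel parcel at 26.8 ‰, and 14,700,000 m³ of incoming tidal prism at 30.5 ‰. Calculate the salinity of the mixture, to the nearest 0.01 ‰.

26.79 ‰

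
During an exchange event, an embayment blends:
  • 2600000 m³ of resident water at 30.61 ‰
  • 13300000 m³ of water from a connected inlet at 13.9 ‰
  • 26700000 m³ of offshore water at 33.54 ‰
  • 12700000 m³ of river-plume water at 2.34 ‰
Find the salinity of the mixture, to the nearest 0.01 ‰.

21.51 ‰

Mass of salt is conserved:
salt = 2,600,000×30.61 + 13,300,000×13.9 + 26,700,000×33.54 + 12,700,000×2.34 = 79,586,000 + 184,870,000 + 895,518,000 + 29,718,000 = 1,189,692,000
volume = 2,600,000 + 13,300,000 + 26,700,000 + 12,700,000 = 55,300,000 m³
S = 1,189,692,000 / 55,300,000 = 21.5134 ‰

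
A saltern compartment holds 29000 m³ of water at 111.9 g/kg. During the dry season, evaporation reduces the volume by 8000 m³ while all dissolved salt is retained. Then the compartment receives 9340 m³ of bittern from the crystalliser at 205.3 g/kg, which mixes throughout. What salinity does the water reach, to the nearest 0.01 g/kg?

170.16 g/kg

After evaporation: salt = 29,000×111.9 = 3,245,100; volume = 29,000 − 8,000 = 21,000 m³
After mixing: salt = 3,245,100 + 9,340×205.3 = 5,162,602; volume = 21,000 + 9,340 = 30,340 m³
S = 5,162,602 / 30,340 = 170.1583 g/kg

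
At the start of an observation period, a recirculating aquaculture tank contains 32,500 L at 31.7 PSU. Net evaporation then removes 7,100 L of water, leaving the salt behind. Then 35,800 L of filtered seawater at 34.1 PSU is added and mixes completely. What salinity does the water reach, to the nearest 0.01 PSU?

After evaporation: salt = 32,500×31.7 = 1,030,250; volume = 32,500 − 7,100 = 25,400 L
After mixing: salt = 1,030,250 + 35,800×34.1 = 2,251,030; volume = 25,400 + 35,800 = 61,200 L
S = 2,251,030 / 61,200 = 36.7815 PSU

36.78 PSU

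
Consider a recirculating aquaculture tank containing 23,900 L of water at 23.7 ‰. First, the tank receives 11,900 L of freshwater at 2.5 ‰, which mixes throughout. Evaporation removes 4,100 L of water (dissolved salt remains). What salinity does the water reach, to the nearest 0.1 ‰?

18.8 ‰

After mixing: salt = 23,900×23.7 + 11,900×2.5 = 596,180; volume = 35,800 L
After evaporation: salt unchanged = 596,180; volume = 35,800 − 4,100 = 31,700 L
S = 596,180 / 31,700 = 18.8069 ‰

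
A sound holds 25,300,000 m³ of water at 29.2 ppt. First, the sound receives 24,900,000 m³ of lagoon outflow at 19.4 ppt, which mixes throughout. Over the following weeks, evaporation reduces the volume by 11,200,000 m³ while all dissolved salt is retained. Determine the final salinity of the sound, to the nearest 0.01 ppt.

31.33 ppt

After mixing: salt = 25,300,000×29.2 + 24,900,000×19.4 = 1,221,820,000; volume = 50,200,000 m³
After evaporation: salt unchanged = 1,221,820,000; volume = 50,200,000 − 11,200,000 = 39,000,000 m³
S = 1,221,820,000 / 39,000,000 = 31.3287 ppt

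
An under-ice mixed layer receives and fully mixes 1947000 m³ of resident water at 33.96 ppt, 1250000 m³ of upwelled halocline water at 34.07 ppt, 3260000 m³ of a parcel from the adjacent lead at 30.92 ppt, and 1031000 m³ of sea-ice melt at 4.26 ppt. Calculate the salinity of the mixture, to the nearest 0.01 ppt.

By conservation of dissolved salt,
salt = 1,947,000×33.96 + 1,250,000×34.07 + 3,260,000×30.92 + 1,031,000×4.26 = 66,120,120 + 42,587,500 + 100,799,200 + 4,392,060 = 213,898,880
volume = 1,947,000 + 1,250,000 + 3,260,000 + 1,031,000 = 7,488,000 m³
S = 213,898,880 / 7,488,000 = 28.5656 ppt

28.57 ppt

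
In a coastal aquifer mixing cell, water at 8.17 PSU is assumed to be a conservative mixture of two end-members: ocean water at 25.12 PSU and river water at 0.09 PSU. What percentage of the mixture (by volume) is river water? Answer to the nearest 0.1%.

Let f be the freshwater fraction. Salt balance per unit volume:
f×0.09 + (1−f)×25.12 = 8.17
f = (25.12 − 8.17) / (25.12 − 0.09) = 16.95/25.03 = 0.6772

67.7%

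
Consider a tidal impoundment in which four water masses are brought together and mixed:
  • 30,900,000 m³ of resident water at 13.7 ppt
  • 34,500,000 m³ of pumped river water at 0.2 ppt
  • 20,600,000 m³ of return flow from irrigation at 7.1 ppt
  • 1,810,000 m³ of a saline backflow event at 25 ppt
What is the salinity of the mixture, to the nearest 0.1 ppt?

Conserving salt mass:
salt = 30,900,000×13.7 + 34,500,000×0.2 + 20,600,000×7.1 + 1,810,000×25 = 423,330,000 + 6,900,000 + 146,260,000 + 45,250,000 = 621,740,000
volume = 30,900,000 + 34,500,000 + 20,600,000 + 1,810,000 = 87,810,000 m³
S = 621,740,000 / 87,810,000 = 7.081 ppt

7.1 ppt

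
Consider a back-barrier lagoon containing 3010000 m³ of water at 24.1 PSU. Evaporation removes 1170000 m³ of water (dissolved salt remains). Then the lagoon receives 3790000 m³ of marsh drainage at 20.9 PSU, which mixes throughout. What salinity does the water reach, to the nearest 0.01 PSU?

After evaporation: salt = 3,010,000×24.1 = 72,541,000; volume = 3,010,000 − 1,170,000 = 1,840,000 m³
After mixing: salt = 72,541,000 + 3,790,000×20.9 = 151,752,000; volume = 1,840,000 + 3,790,000 = 5,630,000 m³
S = 151,752,000 / 5,630,000 = 26.9542 PSU

26.95 PSU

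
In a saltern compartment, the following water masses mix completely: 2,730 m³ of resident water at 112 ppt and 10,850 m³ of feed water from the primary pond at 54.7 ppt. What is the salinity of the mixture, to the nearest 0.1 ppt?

66.2 ppt

Weighted by volume,
salt = 2,730×112 + 10,850×54.7 = 305,760 + 593,495 = 899,255
volume = 2,730 + 10,850 = 13,580 m³
S = 899,255 / 13,580 = 66.219 ppt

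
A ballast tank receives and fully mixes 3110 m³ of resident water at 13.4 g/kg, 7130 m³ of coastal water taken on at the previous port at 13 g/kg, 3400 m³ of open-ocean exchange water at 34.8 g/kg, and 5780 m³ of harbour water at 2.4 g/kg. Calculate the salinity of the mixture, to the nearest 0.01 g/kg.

Conserving salt mass:
salt = 3,110×13.4 + 7,130×13 + 3,400×34.8 + 5,780×2.4 = 41,674 + 92,690 + 118,320 + 13,872 = 266,556
volume = 3,110 + 7,130 + 3,400 + 5,780 = 19,420 m³
S = 266,556 / 19,420 = 13.7258 g/kg

13.73 g/kg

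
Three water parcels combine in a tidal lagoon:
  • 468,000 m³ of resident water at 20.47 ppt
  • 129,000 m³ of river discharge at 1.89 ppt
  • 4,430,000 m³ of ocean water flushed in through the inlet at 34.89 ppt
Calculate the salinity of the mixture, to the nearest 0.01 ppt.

Conserving salt mass:
salt = 468,000×20.47 + 129,000×1.89 + 4,430,000×34.89 = 9,579,960 + 243,810 + 154,562,700 = 164,386,470
volume = 468,000 + 129,000 + 4,430,000 = 5,027,000 m³
S = 164,386,470 / 5,027,000 = 32.7007 ppt

32.70 ppt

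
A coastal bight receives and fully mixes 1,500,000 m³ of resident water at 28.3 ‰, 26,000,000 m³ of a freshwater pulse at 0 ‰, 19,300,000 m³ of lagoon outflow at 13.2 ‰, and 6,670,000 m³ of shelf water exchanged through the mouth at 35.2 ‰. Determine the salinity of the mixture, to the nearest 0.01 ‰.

9.95 ‰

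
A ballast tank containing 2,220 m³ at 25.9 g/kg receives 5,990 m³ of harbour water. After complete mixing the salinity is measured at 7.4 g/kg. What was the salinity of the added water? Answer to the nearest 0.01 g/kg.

0.54 g/kg

Salt balance: 2,220×25.9 + 5,990×S = 8,210×7.4
57,498 + 5,990·S = 60,754
S = (60,754 − 57,498) / 5,990 = 0.5436 g/kg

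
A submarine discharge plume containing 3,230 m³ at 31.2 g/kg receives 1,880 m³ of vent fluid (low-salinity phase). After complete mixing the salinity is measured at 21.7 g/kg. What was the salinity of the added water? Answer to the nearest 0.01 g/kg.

Salt balance: 3,230×31.2 + 1,880×S = 5,110×21.7
100,776 + 1,880·S = 110,887
S = (110,887 − 100,776) / 1,880 = 5.3782 g/kg

5.38 g/kg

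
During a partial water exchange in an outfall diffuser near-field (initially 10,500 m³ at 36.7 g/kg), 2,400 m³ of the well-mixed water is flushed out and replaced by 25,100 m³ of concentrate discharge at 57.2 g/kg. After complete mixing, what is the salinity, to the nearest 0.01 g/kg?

52.20 g/kg

Remaining after removal: 8,100 m³ at 36.7 g/kg (salt = 297,270)
After addition: salt = 297,270 + 25,100×57.2 = 1,732,990; volume = 33,200 m³
S = 1,732,990 / 33,200 = 52.1985 g/kg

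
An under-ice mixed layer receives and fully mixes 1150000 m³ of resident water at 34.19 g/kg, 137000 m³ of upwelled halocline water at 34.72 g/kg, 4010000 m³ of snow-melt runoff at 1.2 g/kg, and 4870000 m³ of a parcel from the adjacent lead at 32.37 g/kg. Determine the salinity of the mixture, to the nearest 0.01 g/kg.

Salt balance:
salt = 1,150,000×34.19 + 137,000×34.72 + 4,010,000×1.2 + 4,870,000×32.37 = 39,318,500 + 4,756,640 + 4,812,000 + 157,641,900 = 206,529,040
volume = 1,150,000 + 137,000 + 4,010,000 + 4,870,000 = 10,167,000 m³
S = 206,529,040 / 10,167,000 = 20.3137 g/kg

20.31 g/kg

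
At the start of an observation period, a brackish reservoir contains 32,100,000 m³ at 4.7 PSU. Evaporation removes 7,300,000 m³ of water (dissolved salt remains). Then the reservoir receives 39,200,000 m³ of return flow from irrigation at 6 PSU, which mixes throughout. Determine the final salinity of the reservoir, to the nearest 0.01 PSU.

6.03 PSU

After evaporation: salt = 32,100,000×4.7 = 150,870,000; volume = 32,100,000 − 7,300,000 = 24,800,000 m³
After mixing: salt = 150,870,000 + 39,200,000×6 = 386,070,000; volume = 24,800,000 + 39,200,000 = 64,000,000 m³
S = 386,070,000 / 64,000,000 = 6.0323 PSU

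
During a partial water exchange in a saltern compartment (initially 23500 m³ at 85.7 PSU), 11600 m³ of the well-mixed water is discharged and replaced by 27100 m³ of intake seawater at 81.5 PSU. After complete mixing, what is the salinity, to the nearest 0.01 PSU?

82.78 PSU

Remaining after removal: 11,900 m³ at 85.7 PSU (salt = 1,019,830)
After addition: salt = 1,019,830 + 27,100×81.5 = 3,228,480; volume = 39,000 m³
S = 3,228,480 / 39,000 = 82.7815 PSU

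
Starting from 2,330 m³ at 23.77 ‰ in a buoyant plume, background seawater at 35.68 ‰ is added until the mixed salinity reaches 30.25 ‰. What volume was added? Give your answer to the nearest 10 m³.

2780 m³

Salt balance: 2,330×23.77 + V×35.68 = (2,330+V)×30.25
55,384.1 + 35.68V = 70,482.5 + 30.25V
15,098.4 = 5.43V
V = 2,780.55 m³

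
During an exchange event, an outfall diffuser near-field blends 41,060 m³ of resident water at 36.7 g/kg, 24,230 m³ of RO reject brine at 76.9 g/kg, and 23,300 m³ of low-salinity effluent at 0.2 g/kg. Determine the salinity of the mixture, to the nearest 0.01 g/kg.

By conservation of dissolved salt,
salt = 41,060×36.7 + 24,230×76.9 + 23,300×0.2 = 1,506,902 + 1,863,287 + 4,660 = 3,374,849
volume = 41,060 + 24,230 + 23,300 = 88,590 m³
S = 3,374,849 / 88,590 = 38.0951 g/kg

38.10 g/kg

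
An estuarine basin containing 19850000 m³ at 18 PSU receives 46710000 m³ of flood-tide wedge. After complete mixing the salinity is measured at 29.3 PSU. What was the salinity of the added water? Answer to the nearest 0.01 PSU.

Salt balance: 19,850,000×18 + 46,710,000×S = 66,560,000×29.3
357,300,000 + 46,710,000·S = 1,950,208,000
S = (1,950,208,000 − 357,300,000) / 46,710,000 = 34.1021 PSU

34.10 PSU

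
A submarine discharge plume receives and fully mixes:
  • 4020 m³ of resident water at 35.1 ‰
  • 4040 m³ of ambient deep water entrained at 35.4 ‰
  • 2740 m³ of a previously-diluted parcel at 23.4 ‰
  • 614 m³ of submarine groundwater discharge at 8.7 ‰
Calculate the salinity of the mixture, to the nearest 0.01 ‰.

Weighted by volume,
salt = 4,020×35.1 + 4,040×35.4 + 2,740×23.4 + 614×8.7 = 141,102 + 143,016 + 64,116 + 5,341.8 = 353,575.8
volume = 4,020 + 4,040 + 2,740 + 614 = 11,414 m³
S = 353,575.8 / 11,414 = 30.9774 ‰

30.98 ‰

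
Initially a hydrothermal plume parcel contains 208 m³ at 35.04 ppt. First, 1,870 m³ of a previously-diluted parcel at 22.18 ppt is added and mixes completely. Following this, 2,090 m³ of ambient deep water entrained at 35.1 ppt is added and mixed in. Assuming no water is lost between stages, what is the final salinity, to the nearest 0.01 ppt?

By conservation of dissolved salt,
Initial salt = 208×35.04 = 7,288.32
After stage 1: salt = 7,288.32 + 1,870×22.18 = 48,764.92; volume = 2,078 m³; S = 23.467 ppt
After stage 2: salt = 48,764.92 + 2,090×35.1 = 122,123.92; volume = 4,168 m³
S = 122,123.92 / 4,168 = 29.3004 ppt

29.30 ppt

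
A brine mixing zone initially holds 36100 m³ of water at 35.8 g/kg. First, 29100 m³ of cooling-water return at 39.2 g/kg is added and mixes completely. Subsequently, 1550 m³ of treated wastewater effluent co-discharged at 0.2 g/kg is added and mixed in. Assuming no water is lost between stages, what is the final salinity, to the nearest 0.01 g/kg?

36.46 g/kg

Mass of salt is conserved:
Initial salt = 36,100×35.8 = 1,292,380
After stage 1: salt = 1,292,380 + 29,100×39.2 = 2,433,100; volume = 65,200 m³; S = 37.317 g/kg
After stage 2: salt = 2,433,100 + 1,550×0.2 = 2,433,410; volume = 66,750 m³
S = 2,433,410 / 66,750 = 36.4556 g/kg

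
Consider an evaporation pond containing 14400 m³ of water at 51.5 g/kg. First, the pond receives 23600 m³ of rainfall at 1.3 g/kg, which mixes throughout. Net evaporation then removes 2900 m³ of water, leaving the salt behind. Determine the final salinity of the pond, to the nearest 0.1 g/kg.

22.0 g/kg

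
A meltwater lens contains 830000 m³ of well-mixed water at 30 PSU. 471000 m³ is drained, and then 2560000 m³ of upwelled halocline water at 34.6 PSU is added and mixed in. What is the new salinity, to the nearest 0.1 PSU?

Remaining after removal: 359,000 m³ at 30 PSU (salt = 10,770,000)
After addition: salt = 10,770,000 + 2,560,000×34.6 = 99,346,000; volume = 2,919,000 m³
S = 99,346,000 / 2,919,000 = 34.0343 PSU

34.0 PSU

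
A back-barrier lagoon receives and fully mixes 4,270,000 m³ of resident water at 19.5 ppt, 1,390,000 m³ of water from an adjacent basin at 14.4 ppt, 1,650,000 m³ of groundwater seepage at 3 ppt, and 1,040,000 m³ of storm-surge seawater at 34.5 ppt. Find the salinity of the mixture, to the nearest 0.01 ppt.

17.26 ppt

Mass of salt is conserved:
salt = 4,270,000×19.5 + 1,390,000×14.4 + 1,650,000×3 + 1,040,000×34.5 = 83,265,000 + 20,016,000 + 4,950,000 + 35,880,000 = 144,111,000
volume = 4,270,000 + 1,390,000 + 1,650,000 + 1,040,000 = 8,350,000 m³
S = 144,111,000 / 8,350,000 = 17.2588 ppt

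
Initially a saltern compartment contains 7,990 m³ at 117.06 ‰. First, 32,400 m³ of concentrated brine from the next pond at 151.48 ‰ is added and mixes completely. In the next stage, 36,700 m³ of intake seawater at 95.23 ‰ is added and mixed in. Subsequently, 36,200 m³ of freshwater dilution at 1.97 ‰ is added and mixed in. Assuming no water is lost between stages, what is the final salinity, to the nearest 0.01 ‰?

Conserving salt mass:
Initial salt = 7,990×117.06 = 935,309.4
After stage 1: salt = 935,309.4 + 32,400×151.48 = 5,843,261.4; volume = 40,390 m³; S = 144.671 ‰
After stage 2: salt = 5,843,261.4 + 36,700×95.23 = 9,338,202.4; volume = 77,090 m³; S = 121.134 ‰
After stage 3: salt = 9,338,202.4 + 36,200×1.97 = 9,409,516.4; volume = 113,290 m³
S = 9,409,516.4 / 113,290 = 83.0569 ‰

83.06 ‰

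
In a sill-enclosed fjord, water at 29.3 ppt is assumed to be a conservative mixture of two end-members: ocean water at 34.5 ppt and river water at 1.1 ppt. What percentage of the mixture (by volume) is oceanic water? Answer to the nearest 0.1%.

Let g be the oceanic fraction. Salt balance per unit volume:
g×34.5 + (1−g)×1.1 = 29.3
g = (29.3 − 1.1) / (34.5 − 1.1) = 28.2/33.4 = 0.8443

84.4%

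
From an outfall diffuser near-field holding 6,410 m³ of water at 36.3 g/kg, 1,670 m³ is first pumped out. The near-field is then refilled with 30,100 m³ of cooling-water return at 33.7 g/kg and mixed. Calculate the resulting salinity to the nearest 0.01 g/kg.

34.05 g/kg

Remaining after removal: 4,740 m³ at 36.3 g/kg (salt = 172,062)
After addition: salt = 172,062 + 30,100×33.7 = 1,186,432; volume = 34,840 m³
S = 1,186,432 / 34,840 = 34.0537 g/kg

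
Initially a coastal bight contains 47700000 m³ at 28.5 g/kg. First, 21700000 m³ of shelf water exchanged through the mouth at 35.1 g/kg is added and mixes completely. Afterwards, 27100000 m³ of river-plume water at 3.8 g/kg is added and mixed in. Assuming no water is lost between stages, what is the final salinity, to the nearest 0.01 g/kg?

23.05 g/kg

Mass of salt is conserved:
Initial salt = 47,700,000×28.5 = 1,359,450,000
After stage 1: salt = 1,359,450,000 + 21,700,000×35.1 = 2,121,120,000; volume = 69,400,000 m³; S = 30.564 g/kg
After stage 2: salt = 2,121,120,000 + 27,100,000×3.8 = 2,224,100,000; volume = 96,500,000 m³
S = 2,224,100,000 / 96,500,000 = 23.0477 g/kg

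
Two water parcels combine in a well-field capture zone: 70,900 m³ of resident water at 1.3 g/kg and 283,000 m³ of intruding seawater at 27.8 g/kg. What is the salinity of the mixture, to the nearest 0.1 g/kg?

Conserving salt mass:
salt = 70,900×1.3 + 283,000×27.8 = 92,170 + 7,867,400 = 7,959,570
volume = 70,900 + 283,000 = 353,900 m³
S = 7,959,570 / 353,900 = 22.491 g/kg

22.5 g/kg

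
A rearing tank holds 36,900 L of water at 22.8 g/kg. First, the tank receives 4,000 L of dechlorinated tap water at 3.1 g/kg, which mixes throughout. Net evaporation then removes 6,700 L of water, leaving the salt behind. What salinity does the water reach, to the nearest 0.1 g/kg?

After mixing: salt = 36,900×22.8 + 4,000×3.1 = 853,720; volume = 40,900 L
After evaporation: salt unchanged = 853,720; volume = 40,900 − 6,700 = 34,200 L
S = 853,720 / 34,200 = 24.9626 g/kg

25.0 g/kg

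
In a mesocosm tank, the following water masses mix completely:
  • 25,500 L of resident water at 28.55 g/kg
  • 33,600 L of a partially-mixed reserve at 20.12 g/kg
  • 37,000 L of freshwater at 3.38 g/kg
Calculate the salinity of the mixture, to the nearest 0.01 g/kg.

Salt balance:
salt = 25,500×28.55 + 33,600×20.12 + 37,000×3.38 = 728,025 + 676,032 + 125,060 = 1,529,117
volume = 25,500 + 33,600 + 37,000 = 96,100 L
S = 1,529,117 / 96,100 = 15.9117 g/kg

15.91 g/kg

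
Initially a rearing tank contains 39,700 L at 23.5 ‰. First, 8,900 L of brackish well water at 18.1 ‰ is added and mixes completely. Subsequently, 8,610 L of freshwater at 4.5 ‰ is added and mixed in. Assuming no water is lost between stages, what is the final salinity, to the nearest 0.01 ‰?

19.80 ‰

Salt balance:
Initial salt = 39,700×23.5 = 932,950
After stage 1: salt = 932,950 + 8,900×18.1 = 1,094,040; volume = 48,600 L; S = 22.511 ‰
After stage 2: salt = 1,094,040 + 8,610×4.5 = 1,132,785; volume = 57,210 L
S = 1,132,785 / 57,210 = 19.8005 ‰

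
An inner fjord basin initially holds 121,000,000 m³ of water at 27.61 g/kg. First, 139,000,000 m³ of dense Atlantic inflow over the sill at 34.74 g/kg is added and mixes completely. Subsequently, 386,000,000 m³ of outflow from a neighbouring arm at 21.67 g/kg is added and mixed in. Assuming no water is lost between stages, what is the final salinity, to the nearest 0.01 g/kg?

25.59 g/kg

By conservation of dissolved salt,
Initial salt = 121,000,000×27.61 = 3,340,810,000
After stage 1: salt = 3,340,810,000 + 139,000,000×34.74 = 8,169,670,000; volume = 260,000,000 m³; S = 31.422 g/kg
After stage 2: salt = 8,169,670,000 + 386,000,000×21.67 = 16,534,290,000; volume = 646,000,000 m³
S = 16,534,290,000 / 646,000,000 = 25.5949 g/kg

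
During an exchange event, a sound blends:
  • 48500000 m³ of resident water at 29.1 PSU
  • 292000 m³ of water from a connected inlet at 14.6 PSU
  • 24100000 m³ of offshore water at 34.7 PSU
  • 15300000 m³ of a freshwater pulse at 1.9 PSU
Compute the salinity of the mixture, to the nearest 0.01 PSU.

25.86 PSU

Weighted by volume,
salt = 48,500,000×29.1 + 292,000×14.6 + 24,100,000×34.7 + 15,300,000×1.9 = 1,411,350,000 + 4,263,200 + 836,270,000 + 29,070,000 = 2,280,953,200
volume = 48,500,000 + 292,000 + 24,100,000 + 15,300,000 = 88,192,000 m³
S = 2,280,953,200 / 88,192,000 = 25.8635 PSU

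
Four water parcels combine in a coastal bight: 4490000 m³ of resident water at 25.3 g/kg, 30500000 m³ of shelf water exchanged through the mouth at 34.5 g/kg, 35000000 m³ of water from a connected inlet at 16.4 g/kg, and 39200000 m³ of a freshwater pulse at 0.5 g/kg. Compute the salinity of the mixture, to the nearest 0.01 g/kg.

16.11 g/kg

Conserving salt mass:
salt = 4,490,000×25.3 + 30,500,000×34.5 + 35,000,000×16.4 + 39,200,000×0.5 = 113,597,000 + 1,052,250,000 + 574,000,000 + 19,600,000 = 1,759,447,000
volume = 4,490,000 + 30,500,000 + 35,000,000 + 39,200,000 = 109,190,000 m³
S = 1,759,447,000 / 109,190,000 = 16.1136 g/kg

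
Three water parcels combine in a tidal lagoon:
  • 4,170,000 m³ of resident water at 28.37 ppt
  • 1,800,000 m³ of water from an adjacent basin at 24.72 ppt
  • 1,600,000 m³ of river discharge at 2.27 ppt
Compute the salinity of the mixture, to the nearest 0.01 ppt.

21.99 ppt

Conserving salt mass:
salt = 4,170,000×28.37 + 1,800,000×24.72 + 1,600,000×2.27 = 118,302,900 + 44,496,000 + 3,632,000 = 166,430,900
volume = 4,170,000 + 1,800,000 + 1,600,000 = 7,570,000 m³
S = 166,430,900 / 7,570,000 = 21.9856 ppt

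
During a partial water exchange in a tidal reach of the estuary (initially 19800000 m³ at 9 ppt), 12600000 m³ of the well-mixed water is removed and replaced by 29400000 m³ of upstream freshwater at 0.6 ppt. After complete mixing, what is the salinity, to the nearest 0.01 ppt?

2.25 ppt

Remaining after removal: 7,200,000 m³ at 9 ppt (salt = 64,800,000)
After addition: salt = 64,800,000 + 29,400,000×0.6 = 82,440,000; volume = 36,600,000 m³
S = 82,440,000 / 36,600,000 = 2.2525 ppt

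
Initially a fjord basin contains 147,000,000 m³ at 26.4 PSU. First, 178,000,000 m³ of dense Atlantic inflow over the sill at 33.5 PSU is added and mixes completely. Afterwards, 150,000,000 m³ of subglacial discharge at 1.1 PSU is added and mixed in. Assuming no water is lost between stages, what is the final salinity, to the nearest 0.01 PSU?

21.07 PSU

Weighted by volume,
Initial salt = 147,000,000×26.4 = 3,880,800,000
After stage 1: salt = 3,880,800,000 + 178,000,000×33.5 = 9,843,800,000; volume = 325,000,000 m³; S = 30.289 PSU
After stage 2: salt = 9,843,800,000 + 150,000,000×1.1 = 10,008,800,000; volume = 475,000,000 m³
S = 10,008,800,000 / 475,000,000 = 21.0712 PSU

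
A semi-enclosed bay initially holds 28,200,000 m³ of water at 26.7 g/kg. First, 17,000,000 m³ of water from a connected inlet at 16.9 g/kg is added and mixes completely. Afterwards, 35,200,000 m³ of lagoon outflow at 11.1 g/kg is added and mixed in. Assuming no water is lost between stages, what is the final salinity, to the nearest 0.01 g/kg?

17.80 g/kg

Conserving salt mass:
Initial salt = 28,200,000×26.7 = 752,940,000
After stage 1: salt = 752,940,000 + 17,000,000×16.9 = 1,040,240,000; volume = 45,200,000 m³; S = 23.014 g/kg
After stage 2: salt = 1,040,240,000 + 35,200,000×11.1 = 1,430,960,000; volume = 80,400,000 m³
S = 1,430,960,000 / 80,400,000 = 17.798 g/kg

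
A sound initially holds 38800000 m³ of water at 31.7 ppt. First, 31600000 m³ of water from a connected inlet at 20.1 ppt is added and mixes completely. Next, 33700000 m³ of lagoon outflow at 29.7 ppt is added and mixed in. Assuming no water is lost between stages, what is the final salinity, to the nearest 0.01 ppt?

Total salt / total volume:
Initial salt = 38,800,000×31.7 = 1,229,960,000
After stage 1: salt = 1,229,960,000 + 31,600,000×20.1 = 1,865,120,000; volume = 70,400,000 m³; S = 26.493 ppt
After stage 2: salt = 1,865,120,000 + 33,700,000×29.7 = 2,866,010,000; volume = 104,100,000 m³
S = 2,866,010,000 / 104,100,000 = 27.5313 ppt

27.53 ppt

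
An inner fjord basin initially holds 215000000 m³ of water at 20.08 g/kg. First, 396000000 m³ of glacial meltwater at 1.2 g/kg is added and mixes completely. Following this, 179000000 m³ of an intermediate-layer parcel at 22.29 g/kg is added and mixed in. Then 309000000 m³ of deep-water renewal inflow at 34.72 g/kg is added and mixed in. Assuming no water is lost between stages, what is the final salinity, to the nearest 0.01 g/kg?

Conserving salt mass:
Initial salt = 215,000,000×20.08 = 4,317,200,000
After stage 1: salt = 4,317,200,000 + 396,000,000×1.2 = 4,792,400,000; volume = 611,000,000 m³; S = 7.844 g/kg
After stage 2: salt = 4,792,400,000 + 179,000,000×22.29 = 8,782,310,000; volume = 790,000,000 m³; S = 11.117 g/kg
After stage 3: salt = 8,782,310,000 + 309,000,000×34.72 = 19,510,790,000; volume = 1,099,000,000 m³
S = 19,510,790,000 / 1,099,000,000 = 17.7532 g/kg

17.75 g/kg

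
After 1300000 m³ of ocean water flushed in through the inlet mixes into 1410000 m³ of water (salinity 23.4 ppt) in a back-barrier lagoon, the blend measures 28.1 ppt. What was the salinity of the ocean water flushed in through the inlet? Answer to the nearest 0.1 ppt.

Salt balance: 1,410,000×23.4 + 1,300,000×S = 2,710,000×28.1
32,994,000 + 1,300,000·S = 76,151,000
S = (76,151,000 − 32,994,000) / 1,300,000 = 33.1977 ppt

33.2 ppt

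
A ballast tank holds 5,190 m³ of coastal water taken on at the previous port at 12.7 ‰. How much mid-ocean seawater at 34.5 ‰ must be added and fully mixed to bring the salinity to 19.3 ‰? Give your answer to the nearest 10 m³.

Salt balance: 5,190×12.7 + V×34.5 = (5,190+V)×19.3
65,913 + 34.5V = 100,167 + 19.3V
34,254 = 15.2V
V = 2,253.55 m³

2250 m³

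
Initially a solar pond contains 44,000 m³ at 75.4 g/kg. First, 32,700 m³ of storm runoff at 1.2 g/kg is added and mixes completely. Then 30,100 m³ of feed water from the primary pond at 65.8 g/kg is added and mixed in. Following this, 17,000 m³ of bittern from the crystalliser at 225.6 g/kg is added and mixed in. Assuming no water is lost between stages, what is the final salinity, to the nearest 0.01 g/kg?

74.09 g/kg

Salt balance:
Initial salt = 44,000×75.4 = 3,317,600
After stage 1: salt = 3,317,600 + 32,700×1.2 = 3,356,840; volume = 76,700 m³; S = 43.766 g/kg
After stage 2: salt = 3,356,840 + 30,100×65.8 = 5,337,420; volume = 106,800 m³; S = 49.976 g/kg
After stage 3: salt = 5,337,420 + 17,000×225.6 = 9,172,620; volume = 123,800 m³
S = 9,172,620 / 123,800 = 74.0922 g/kg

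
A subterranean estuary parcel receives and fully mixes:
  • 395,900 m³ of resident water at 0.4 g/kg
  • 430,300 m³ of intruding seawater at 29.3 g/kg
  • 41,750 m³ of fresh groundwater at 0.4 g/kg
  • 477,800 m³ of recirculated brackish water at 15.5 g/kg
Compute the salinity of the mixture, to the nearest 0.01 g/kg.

15.00 g/kg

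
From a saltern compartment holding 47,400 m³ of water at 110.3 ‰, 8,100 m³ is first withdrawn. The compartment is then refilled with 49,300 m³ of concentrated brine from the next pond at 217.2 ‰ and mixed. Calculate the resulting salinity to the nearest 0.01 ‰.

169.78 ‰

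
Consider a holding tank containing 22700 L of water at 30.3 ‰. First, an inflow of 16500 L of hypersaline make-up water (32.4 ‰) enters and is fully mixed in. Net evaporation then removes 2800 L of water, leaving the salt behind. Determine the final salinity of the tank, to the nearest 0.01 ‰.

After mixing: salt = 22,700×30.3 + 16,500×32.4 = 1,222,410; volume = 39,200 L
After evaporation: salt unchanged = 1,222,410; volume = 39,200 − 2,800 = 36,400 L
S = 1,222,410 / 36,400 = 33.5827 ‰

33.58 ‰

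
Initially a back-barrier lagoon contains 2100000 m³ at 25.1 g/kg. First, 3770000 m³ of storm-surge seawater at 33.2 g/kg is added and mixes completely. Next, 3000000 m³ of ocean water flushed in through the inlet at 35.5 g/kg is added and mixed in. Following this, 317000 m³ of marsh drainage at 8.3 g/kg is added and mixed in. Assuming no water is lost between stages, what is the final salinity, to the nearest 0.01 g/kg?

Conserving salt mass:
Initial salt = 2,100,000×25.1 = 52,710,000
After stage 1: salt = 52,710,000 + 3,770,000×33.2 = 177,874,000; volume = 5,870,000 m³; S = 30.302 g/kg
After stage 2: salt = 177,874,000 + 3,000,000×35.5 = 284,374,000; volume = 8,870,000 m³; S = 32.06 g/kg
After stage 3: salt = 284,374,000 + 317,000×8.3 = 287,005,100; volume = 9,187,000 m³
S = 287,005,100 / 9,187,000 = 31.2404 g/kg

31.24 g/kg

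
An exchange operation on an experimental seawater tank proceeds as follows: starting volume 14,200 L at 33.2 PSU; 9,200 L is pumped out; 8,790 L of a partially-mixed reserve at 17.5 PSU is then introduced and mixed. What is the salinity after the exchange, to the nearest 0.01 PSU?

23.19 PSU

Remaining after removal: 5,000 L at 33.2 PSU (salt = 166,000)
After addition: salt = 166,000 + 8,790×17.5 = 319,825; volume = 13,790 L
S = 319,825 / 13,790 = 23.1925 PSU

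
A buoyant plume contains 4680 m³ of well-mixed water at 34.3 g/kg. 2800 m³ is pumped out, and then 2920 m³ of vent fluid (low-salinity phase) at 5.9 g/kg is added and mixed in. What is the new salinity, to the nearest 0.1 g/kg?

Remaining after removal: 1,880 m³ at 34.3 g/kg (salt = 64,484)
After addition: salt = 64,484 + 2,920×5.9 = 81,712; volume = 4,800 m³
S = 81,712 / 4,800 = 17.0233 g/kg

17.0 g/kg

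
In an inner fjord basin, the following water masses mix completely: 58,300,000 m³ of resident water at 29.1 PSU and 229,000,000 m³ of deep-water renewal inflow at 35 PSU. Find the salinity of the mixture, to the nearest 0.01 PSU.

33.80 PSU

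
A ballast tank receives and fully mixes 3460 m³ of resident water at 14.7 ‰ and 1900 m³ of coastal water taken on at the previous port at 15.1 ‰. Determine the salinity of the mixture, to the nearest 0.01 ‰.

By conservation of dissolved salt,
salt = 3,460×14.7 + 1,900×15.1 = 50,862 + 28,690 = 79,552
volume = 3,460 + 1,900 = 5,360 m³
S = 79,552 / 5,360 = 14.8418 ‰

14.84 ‰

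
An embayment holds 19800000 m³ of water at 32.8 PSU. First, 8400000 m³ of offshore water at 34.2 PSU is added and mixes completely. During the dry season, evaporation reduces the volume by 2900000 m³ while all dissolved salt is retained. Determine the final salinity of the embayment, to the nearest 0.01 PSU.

After mixing: salt = 19,800,000×32.8 + 8,400,000×34.2 = 936,720,000; volume = 28,200,000 m³
After evaporation: salt unchanged = 936,720,000; volume = 28,200,000 − 2,900,000 = 25,300,000 m³
S = 936,720,000 / 25,300,000 = 37.0245 PSU

37.02 PSU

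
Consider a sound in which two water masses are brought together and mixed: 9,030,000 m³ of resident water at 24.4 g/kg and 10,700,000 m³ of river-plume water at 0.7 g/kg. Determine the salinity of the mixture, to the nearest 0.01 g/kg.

11.55 g/kg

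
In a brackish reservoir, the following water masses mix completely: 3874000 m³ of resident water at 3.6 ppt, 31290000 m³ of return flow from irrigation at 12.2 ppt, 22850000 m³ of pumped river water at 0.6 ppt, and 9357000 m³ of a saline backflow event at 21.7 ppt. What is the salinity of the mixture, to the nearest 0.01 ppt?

9.09 ppt

Salt balance:
salt = 3,874,000×3.6 + 31,290,000×12.2 + 22,850,000×0.6 + 9,357,000×21.7 = 13,946,400 + 381,738,000 + 13,710,000 + 203,046,900 = 612,441,300
volume = 3,874,000 + 31,290,000 + 22,850,000 + 9,357,000 = 67,371,000 m³
S = 612,441,300 / 67,371,000 = 9.0906 ppt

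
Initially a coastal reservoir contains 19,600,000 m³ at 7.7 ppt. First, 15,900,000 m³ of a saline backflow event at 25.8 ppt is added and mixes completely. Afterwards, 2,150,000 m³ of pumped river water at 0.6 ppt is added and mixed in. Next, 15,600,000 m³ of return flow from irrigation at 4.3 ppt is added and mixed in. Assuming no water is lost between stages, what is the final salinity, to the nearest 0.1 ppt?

11.8 ppt

By conservation of dissolved salt,
Initial salt = 19,600,000×7.7 = 150,920,000
After stage 1: salt = 150,920,000 + 15,900,000×25.8 = 561,140,000; volume = 35,500,000 m³; S = 15.807 ppt
After stage 2: salt = 561,140,000 + 2,150,000×0.6 = 562,430,000; volume = 37,650,000 m³; S = 14.938 ppt
After stage 3: salt = 562,430,000 + 15,600,000×4.3 = 629,510,000; volume = 53,250,000 m³
S = 629,510,000 / 53,250,000 = 11.8218 ppt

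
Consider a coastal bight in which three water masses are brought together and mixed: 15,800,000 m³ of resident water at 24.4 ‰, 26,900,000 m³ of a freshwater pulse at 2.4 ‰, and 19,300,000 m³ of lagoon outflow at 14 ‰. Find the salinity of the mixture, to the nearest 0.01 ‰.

Mass of salt is conserved:
salt = 15,800,000×24.4 + 26,900,000×2.4 + 19,300,000×14 = 385,520,000 + 64,560,000 + 270,200,000 = 720,280,000
volume = 15,800,000 + 26,900,000 + 19,300,000 = 62,000,000 m³
S = 720,280,000 / 62,000,000 = 11.6174 ‰

11.62 ‰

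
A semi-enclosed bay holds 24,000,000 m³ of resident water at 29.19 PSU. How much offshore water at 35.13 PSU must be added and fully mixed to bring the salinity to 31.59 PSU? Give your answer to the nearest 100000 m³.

16300000 m³

Salt balance: 24,000,000×29.19 + V×35.13 = (24,000,000+V)×31.59
700,560,000 + 35.13V = 758,160,000 + 31.59V
57,600,000 = 3.54V
V = 16,271,186.44 m³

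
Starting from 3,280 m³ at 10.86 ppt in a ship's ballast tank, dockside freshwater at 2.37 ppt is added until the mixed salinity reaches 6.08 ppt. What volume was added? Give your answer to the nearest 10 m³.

4230 m³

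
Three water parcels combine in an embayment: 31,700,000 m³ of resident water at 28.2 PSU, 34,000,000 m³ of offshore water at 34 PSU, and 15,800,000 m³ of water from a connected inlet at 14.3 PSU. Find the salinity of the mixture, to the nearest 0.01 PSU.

27.92 PSU

Mass of salt is conserved:
salt = 31,700,000×28.2 + 34,000,000×34 + 15,800,000×14.3 = 893,940,000 + 1,156,000,000 + 225,940,000 = 2,275,880,000
volume = 31,700,000 + 34,000,000 + 15,800,000 = 81,500,000 m³
S = 2,275,880,000 / 81,500,000 = 27.9249 PSU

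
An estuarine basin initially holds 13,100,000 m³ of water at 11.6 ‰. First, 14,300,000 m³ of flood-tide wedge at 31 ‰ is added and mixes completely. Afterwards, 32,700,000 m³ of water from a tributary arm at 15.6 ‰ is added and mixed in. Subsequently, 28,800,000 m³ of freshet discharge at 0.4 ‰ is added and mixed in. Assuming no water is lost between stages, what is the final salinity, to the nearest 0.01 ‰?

Total salt / total volume:
Initial salt = 13,100,000×11.6 = 151,960,000
After stage 1: salt = 151,960,000 + 14,300,000×31 = 595,260,000; volume = 27,400,000 m³; S = 21.725 ‰
After stage 2: salt = 595,260,000 + 32,700,000×15.6 = 1,105,380,000; volume = 60,100,000 m³; S = 18.392 ‰
After stage 3: salt = 1,105,380,000 + 28,800,000×0.4 = 1,116,900,000; volume = 88,900,000 m³
S = 1,116,900,000 / 88,900,000 = 12.5636 ‰

12.56 ‰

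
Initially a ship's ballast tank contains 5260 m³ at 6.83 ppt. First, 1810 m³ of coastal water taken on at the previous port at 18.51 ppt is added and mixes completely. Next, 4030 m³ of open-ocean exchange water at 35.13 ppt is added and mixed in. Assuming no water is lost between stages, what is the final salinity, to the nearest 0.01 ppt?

Mass of salt is conserved:
Initial salt = 5,260×6.83 = 35,925.8
After stage 1: salt = 35,925.8 + 1,810×18.51 = 69,428.9; volume = 7,070 m³; S = 9.82 ppt
After stage 2: salt = 69,428.9 + 4,030×35.13 = 211,002.8; volume = 11,100 m³
S = 211,002.8 / 11,100 = 19.0093 ppt

19.01 ppt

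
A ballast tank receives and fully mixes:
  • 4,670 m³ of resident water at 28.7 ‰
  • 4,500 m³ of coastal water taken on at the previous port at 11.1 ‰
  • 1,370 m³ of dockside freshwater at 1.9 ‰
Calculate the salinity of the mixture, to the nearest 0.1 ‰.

By conservation of dissolved salt,
salt = 4,670×28.7 + 4,500×11.1 + 1,370×1.9 = 134,029 + 49,950 + 2,603 = 186,582
volume = 4,670 + 4,500 + 1,370 = 10,540 m³
S = 186,582 / 10,540 = 17.702 ‰

17.7 ‰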